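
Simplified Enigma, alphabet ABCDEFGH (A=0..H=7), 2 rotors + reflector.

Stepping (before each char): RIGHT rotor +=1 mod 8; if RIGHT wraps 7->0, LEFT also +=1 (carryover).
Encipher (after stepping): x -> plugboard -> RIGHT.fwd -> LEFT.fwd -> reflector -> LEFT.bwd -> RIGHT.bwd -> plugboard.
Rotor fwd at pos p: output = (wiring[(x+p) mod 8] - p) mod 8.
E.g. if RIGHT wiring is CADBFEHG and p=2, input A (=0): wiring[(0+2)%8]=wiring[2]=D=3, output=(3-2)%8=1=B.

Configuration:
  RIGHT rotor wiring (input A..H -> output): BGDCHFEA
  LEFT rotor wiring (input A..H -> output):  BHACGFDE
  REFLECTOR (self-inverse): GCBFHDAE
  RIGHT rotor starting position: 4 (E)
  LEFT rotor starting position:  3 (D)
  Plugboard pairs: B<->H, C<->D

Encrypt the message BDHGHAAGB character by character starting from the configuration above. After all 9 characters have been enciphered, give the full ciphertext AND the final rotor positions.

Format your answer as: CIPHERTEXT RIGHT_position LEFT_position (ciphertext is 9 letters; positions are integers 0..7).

Char 1 ('B'): step: R->5, L=3; B->plug->H->R->C->L->C->refl->B->L'->E->R'->D->plug->C
Char 2 ('D'): step: R->6, L=3; D->plug->C->R->D->L->A->refl->G->L'->F->R'->E->plug->E
Char 3 ('H'): step: R->7, L=3; H->plug->B->R->C->L->C->refl->B->L'->E->R'->D->plug->C
Char 4 ('G'): step: R->0, L->4 (L advanced); G->plug->G->R->E->L->F->refl->D->L'->F->R'->F->plug->F
Char 5 ('H'): step: R->1, L=4; H->plug->B->R->C->L->H->refl->E->L'->G->R'->D->plug->C
Char 6 ('A'): step: R->2, L=4; A->plug->A->R->B->L->B->refl->C->L'->A->R'->B->plug->H
Char 7 ('A'): step: R->3, L=4; A->plug->A->R->H->L->G->refl->A->L'->D->R'->G->plug->G
Char 8 ('G'): step: R->4, L=4; G->plug->G->R->H->L->G->refl->A->L'->D->R'->A->plug->A
Char 9 ('B'): step: R->5, L=4; B->plug->H->R->C->L->H->refl->E->L'->G->R'->F->plug->F
Final: ciphertext=CECFCHGAF, RIGHT=5, LEFT=4

Answer: CECFCHGAF 5 4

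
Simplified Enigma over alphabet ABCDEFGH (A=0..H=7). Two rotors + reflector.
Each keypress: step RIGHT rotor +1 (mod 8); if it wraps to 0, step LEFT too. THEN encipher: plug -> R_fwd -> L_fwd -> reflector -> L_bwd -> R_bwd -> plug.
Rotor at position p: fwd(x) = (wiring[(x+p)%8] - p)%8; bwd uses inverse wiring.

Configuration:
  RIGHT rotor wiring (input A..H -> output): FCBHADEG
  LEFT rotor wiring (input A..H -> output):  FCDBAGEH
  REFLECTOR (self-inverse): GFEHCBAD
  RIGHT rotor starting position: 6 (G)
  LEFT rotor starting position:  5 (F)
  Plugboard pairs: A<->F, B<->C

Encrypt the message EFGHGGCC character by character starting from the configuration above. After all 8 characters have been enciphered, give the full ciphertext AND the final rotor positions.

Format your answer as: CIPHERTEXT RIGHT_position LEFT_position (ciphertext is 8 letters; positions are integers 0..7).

Answer: GCEFBDDB 6 6

Derivation:
Char 1 ('E'): step: R->7, L=5; E->plug->E->R->A->L->B->refl->F->L'->E->R'->G->plug->G
Char 2 ('F'): step: R->0, L->6 (L advanced); F->plug->A->R->F->L->D->refl->H->L'->C->R'->B->plug->C
Char 3 ('G'): step: R->1, L=6; G->plug->G->R->F->L->D->refl->H->L'->C->R'->E->plug->E
Char 4 ('H'): step: R->2, L=6; H->plug->H->R->A->L->G->refl->A->L'->H->R'->A->plug->F
Char 5 ('G'): step: R->3, L=6; G->plug->G->R->H->L->A->refl->G->L'->A->R'->C->plug->B
Char 6 ('G'): step: R->4, L=6; G->plug->G->R->F->L->D->refl->H->L'->C->R'->D->plug->D
Char 7 ('C'): step: R->5, L=6; C->plug->B->R->H->L->A->refl->G->L'->A->R'->D->plug->D
Char 8 ('C'): step: R->6, L=6; C->plug->B->R->A->L->G->refl->A->L'->H->R'->C->plug->B
Final: ciphertext=GCEFBDDB, RIGHT=6, LEFT=6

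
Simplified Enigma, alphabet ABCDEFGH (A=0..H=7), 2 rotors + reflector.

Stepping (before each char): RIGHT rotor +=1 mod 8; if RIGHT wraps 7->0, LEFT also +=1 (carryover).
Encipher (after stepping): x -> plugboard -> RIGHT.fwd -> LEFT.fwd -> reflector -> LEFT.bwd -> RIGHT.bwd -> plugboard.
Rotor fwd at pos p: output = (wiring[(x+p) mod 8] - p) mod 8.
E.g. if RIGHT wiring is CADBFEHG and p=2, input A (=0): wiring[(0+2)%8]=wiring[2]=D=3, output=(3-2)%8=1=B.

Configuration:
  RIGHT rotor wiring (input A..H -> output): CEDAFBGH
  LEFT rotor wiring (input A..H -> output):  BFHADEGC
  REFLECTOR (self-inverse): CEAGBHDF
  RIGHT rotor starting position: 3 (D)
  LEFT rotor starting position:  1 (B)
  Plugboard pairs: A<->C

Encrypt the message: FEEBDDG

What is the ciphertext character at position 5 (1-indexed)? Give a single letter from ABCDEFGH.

Char 1 ('F'): step: R->4, L=1; F->plug->F->R->A->L->E->refl->B->L'->G->R'->E->plug->E
Char 2 ('E'): step: R->5, L=1; E->plug->E->R->H->L->A->refl->C->L'->D->R'->G->plug->G
Char 3 ('E'): step: R->6, L=1; E->plug->E->R->F->L->F->refl->H->L'->C->R'->F->plug->F
Char 4 ('B'): step: R->7, L=1; B->plug->B->R->D->L->C->refl->A->L'->H->R'->H->plug->H
Char 5 ('D'): step: R->0, L->2 (L advanced); D->plug->D->R->A->L->F->refl->H->L'->G->R'->G->plug->G

G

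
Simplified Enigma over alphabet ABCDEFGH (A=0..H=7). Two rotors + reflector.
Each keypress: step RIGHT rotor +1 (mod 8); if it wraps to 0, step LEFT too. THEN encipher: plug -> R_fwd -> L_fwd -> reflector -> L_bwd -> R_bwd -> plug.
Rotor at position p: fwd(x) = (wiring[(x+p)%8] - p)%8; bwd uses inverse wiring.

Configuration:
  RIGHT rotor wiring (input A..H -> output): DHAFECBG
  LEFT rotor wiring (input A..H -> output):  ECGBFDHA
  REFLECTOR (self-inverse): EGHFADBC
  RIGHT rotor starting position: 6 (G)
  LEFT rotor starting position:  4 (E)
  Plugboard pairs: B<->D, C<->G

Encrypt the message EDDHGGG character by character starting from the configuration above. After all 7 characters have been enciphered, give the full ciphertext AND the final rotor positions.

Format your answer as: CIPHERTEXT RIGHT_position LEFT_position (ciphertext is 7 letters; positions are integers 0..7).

Char 1 ('E'): step: R->7, L=4; E->plug->E->R->G->L->C->refl->H->L'->B->R'->D->plug->B
Char 2 ('D'): step: R->0, L->5 (L advanced); D->plug->B->R->H->L->A->refl->E->L'->G->R'->H->plug->H
Char 3 ('D'): step: R->1, L=5; D->plug->B->R->H->L->A->refl->E->L'->G->R'->A->plug->A
Char 4 ('H'): step: R->2, L=5; H->plug->H->R->F->L->B->refl->G->L'->A->R'->D->plug->B
Char 5 ('G'): step: R->3, L=5; G->plug->C->R->H->L->A->refl->E->L'->G->R'->D->plug->B
Char 6 ('G'): step: R->4, L=5; G->plug->C->R->F->L->B->refl->G->L'->A->R'->A->plug->A
Char 7 ('G'): step: R->5, L=5; G->plug->C->R->B->L->C->refl->H->L'->D->R'->F->plug->F
Final: ciphertext=BHABBAF, RIGHT=5, LEFT=5

Answer: BHABBAF 5 5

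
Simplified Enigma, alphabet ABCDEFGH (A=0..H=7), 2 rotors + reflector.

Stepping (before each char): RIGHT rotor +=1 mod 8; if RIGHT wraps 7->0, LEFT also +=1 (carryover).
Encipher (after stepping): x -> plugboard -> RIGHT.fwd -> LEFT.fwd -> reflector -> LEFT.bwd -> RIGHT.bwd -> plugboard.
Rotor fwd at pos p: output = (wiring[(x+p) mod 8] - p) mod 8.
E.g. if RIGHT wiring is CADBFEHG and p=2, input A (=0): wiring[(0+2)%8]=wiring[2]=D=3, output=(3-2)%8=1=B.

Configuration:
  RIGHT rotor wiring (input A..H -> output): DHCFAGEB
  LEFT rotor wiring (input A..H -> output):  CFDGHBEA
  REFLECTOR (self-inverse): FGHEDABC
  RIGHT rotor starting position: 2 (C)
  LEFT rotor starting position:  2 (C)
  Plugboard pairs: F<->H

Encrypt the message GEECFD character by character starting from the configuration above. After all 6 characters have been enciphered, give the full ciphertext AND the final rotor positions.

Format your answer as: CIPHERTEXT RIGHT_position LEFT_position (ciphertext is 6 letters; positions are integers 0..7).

Char 1 ('G'): step: R->3, L=2; G->plug->G->R->E->L->C->refl->H->L'->D->R'->C->plug->C
Char 2 ('E'): step: R->4, L=2; E->plug->E->R->H->L->D->refl->E->L'->B->R'->H->plug->F
Char 3 ('E'): step: R->5, L=2; E->plug->E->R->C->L->F->refl->A->L'->G->R'->D->plug->D
Char 4 ('C'): step: R->6, L=2; C->plug->C->R->F->L->G->refl->B->L'->A->R'->H->plug->F
Char 5 ('F'): step: R->7, L=2; F->plug->H->R->F->L->G->refl->B->L'->A->R'->C->plug->C
Char 6 ('D'): step: R->0, L->3 (L advanced); D->plug->D->R->F->L->H->refl->C->L'->G->R'->F->plug->H
Final: ciphertext=CFDFCH, RIGHT=0, LEFT=3

Answer: CFDFCH 0 3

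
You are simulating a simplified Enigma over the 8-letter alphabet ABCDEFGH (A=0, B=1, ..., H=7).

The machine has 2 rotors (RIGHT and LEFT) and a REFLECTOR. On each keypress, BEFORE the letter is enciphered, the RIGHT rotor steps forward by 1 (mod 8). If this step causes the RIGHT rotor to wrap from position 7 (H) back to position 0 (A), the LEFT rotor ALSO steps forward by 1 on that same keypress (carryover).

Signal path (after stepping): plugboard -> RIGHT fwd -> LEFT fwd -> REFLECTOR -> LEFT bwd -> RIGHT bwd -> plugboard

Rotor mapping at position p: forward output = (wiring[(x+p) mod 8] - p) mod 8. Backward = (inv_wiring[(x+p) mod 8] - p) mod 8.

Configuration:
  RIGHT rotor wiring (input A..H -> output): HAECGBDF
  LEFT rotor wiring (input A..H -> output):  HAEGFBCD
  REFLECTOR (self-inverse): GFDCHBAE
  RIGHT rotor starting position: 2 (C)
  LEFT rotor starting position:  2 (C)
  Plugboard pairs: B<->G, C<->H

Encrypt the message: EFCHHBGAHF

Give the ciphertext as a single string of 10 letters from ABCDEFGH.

Char 1 ('E'): step: R->3, L=2; E->plug->E->R->C->L->D->refl->C->L'->A->R'->D->plug->D
Char 2 ('F'): step: R->4, L=2; F->plug->F->R->E->L->A->refl->G->L'->H->R'->C->plug->H
Char 3 ('C'): step: R->5, L=2; C->plug->H->R->B->L->E->refl->H->L'->D->R'->E->plug->E
Char 4 ('H'): step: R->6, L=2; H->plug->C->R->B->L->E->refl->H->L'->D->R'->H->plug->C
Char 5 ('H'): step: R->7, L=2; H->plug->C->R->B->L->E->refl->H->L'->D->R'->E->plug->E
Char 6 ('B'): step: R->0, L->3 (L advanced); B->plug->G->R->D->L->H->refl->E->L'->F->R'->H->plug->C
Char 7 ('G'): step: R->1, L=3; G->plug->B->R->D->L->H->refl->E->L'->F->R'->D->plug->D
Char 8 ('A'): step: R->2, L=3; A->plug->A->R->C->L->G->refl->A->L'->E->R'->C->plug->H
Char 9 ('H'): step: R->3, L=3; H->plug->C->R->G->L->F->refl->B->L'->H->R'->A->plug->A
Char 10 ('F'): step: R->4, L=3; F->plug->F->R->E->L->A->refl->G->L'->C->R'->A->plug->A

Answer: DHECECDHAA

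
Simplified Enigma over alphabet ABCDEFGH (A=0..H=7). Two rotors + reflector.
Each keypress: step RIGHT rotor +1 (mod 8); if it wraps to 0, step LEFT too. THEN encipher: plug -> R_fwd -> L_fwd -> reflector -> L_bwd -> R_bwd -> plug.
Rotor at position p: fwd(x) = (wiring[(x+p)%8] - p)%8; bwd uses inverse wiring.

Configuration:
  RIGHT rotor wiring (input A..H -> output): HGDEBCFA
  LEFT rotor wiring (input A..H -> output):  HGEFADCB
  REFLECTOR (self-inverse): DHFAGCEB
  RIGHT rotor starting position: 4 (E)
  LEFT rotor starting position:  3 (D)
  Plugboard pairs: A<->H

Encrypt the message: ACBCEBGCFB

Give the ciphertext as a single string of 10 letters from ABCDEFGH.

Char 1 ('A'): step: R->5, L=3; A->plug->H->R->E->L->G->refl->E->L'->F->R'->A->plug->H
Char 2 ('C'): step: R->6, L=3; C->plug->C->R->B->L->F->refl->C->L'->A->R'->D->plug->D
Char 3 ('B'): step: R->7, L=3; B->plug->B->R->A->L->C->refl->F->L'->B->R'->A->plug->H
Char 4 ('C'): step: R->0, L->4 (L advanced); C->plug->C->R->D->L->F->refl->C->L'->F->R'->G->plug->G
Char 5 ('E'): step: R->1, L=4; E->plug->E->R->B->L->H->refl->B->L'->H->R'->G->plug->G
Char 6 ('B'): step: R->2, L=4; B->plug->B->R->C->L->G->refl->E->L'->A->R'->D->plug->D
Char 7 ('G'): step: R->3, L=4; G->plug->G->R->D->L->F->refl->C->L'->F->R'->E->plug->E
Char 8 ('C'): step: R->4, L=4; C->plug->C->R->B->L->H->refl->B->L'->H->R'->G->plug->G
Char 9 ('F'): step: R->5, L=4; F->plug->F->R->G->L->A->refl->D->L'->E->R'->H->plug->A
Char 10 ('B'): step: R->6, L=4; B->plug->B->R->C->L->G->refl->E->L'->A->R'->D->plug->D

Answer: HDHGGDEGAD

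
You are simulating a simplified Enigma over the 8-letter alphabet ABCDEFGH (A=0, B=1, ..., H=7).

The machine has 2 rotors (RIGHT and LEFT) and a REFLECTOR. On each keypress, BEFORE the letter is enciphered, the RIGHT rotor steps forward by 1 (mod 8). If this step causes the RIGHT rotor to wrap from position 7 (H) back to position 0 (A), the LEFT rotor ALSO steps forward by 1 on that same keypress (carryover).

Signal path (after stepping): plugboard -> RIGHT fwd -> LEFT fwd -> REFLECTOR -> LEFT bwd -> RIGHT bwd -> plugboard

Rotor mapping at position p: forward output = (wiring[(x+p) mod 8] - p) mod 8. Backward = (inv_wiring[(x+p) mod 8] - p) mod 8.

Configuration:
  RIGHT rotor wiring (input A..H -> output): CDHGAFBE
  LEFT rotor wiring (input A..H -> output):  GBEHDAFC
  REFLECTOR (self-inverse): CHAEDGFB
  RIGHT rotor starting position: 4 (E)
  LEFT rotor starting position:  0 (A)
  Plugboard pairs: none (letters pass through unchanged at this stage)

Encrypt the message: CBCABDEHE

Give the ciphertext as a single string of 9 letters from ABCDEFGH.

Answer: DFHCEGBFB

Derivation:
Char 1 ('C'): step: R->5, L=0; C->plug->C->R->H->L->C->refl->A->L'->F->R'->D->plug->D
Char 2 ('B'): step: R->6, L=0; B->plug->B->R->G->L->F->refl->G->L'->A->R'->F->plug->F
Char 3 ('C'): step: R->7, L=0; C->plug->C->R->E->L->D->refl->E->L'->C->R'->H->plug->H
Char 4 ('A'): step: R->0, L->1 (L advanced); A->plug->A->R->C->L->G->refl->F->L'->H->R'->C->plug->C
Char 5 ('B'): step: R->1, L=1; B->plug->B->R->G->L->B->refl->H->L'->E->R'->E->plug->E
Char 6 ('D'): step: R->2, L=1; D->plug->D->R->D->L->C->refl->A->L'->A->R'->G->plug->G
Char 7 ('E'): step: R->3, L=1; E->plug->E->R->B->L->D->refl->E->L'->F->R'->B->plug->B
Char 8 ('H'): step: R->4, L=1; H->plug->H->R->C->L->G->refl->F->L'->H->R'->F->plug->F
Char 9 ('E'): step: R->5, L=1; E->plug->E->R->G->L->B->refl->H->L'->E->R'->B->plug->B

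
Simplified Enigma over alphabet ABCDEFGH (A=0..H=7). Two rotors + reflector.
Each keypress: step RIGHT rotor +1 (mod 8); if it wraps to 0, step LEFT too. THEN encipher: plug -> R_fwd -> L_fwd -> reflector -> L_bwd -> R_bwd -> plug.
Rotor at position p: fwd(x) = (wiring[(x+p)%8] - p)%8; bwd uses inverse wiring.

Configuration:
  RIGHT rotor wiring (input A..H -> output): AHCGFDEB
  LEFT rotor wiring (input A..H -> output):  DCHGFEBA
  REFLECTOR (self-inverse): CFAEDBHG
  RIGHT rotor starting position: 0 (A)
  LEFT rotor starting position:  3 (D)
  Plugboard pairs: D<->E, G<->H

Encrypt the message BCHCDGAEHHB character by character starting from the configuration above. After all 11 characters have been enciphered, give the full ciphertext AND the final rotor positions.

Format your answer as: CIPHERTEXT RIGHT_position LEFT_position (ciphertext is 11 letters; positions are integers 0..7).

Answer: CHBBCEHFDCC 3 4

Derivation:
Char 1 ('B'): step: R->1, L=3; B->plug->B->R->B->L->C->refl->A->L'->F->R'->C->plug->C
Char 2 ('C'): step: R->2, L=3; C->plug->C->R->D->L->G->refl->H->L'->G->R'->G->plug->H
Char 3 ('H'): step: R->3, L=3; H->plug->G->R->E->L->F->refl->B->L'->C->R'->B->plug->B
Char 4 ('C'): step: R->4, L=3; C->plug->C->R->A->L->D->refl->E->L'->H->R'->B->plug->B
Char 5 ('D'): step: R->5, L=3; D->plug->E->R->C->L->B->refl->F->L'->E->R'->C->plug->C
Char 6 ('G'): step: R->6, L=3; G->plug->H->R->F->L->A->refl->C->L'->B->R'->D->plug->E
Char 7 ('A'): step: R->7, L=3; A->plug->A->R->C->L->B->refl->F->L'->E->R'->G->plug->H
Char 8 ('E'): step: R->0, L->4 (L advanced); E->plug->D->R->G->L->D->refl->E->L'->D->R'->F->plug->F
Char 9 ('H'): step: R->1, L=4; H->plug->G->R->A->L->B->refl->F->L'->C->R'->E->plug->D
Char 10 ('H'): step: R->2, L=4; H->plug->G->R->G->L->D->refl->E->L'->D->R'->C->plug->C
Char 11 ('B'): step: R->3, L=4; B->plug->B->R->C->L->F->refl->B->L'->A->R'->C->plug->C
Final: ciphertext=CHBBCEHFDCC, RIGHT=3, LEFT=4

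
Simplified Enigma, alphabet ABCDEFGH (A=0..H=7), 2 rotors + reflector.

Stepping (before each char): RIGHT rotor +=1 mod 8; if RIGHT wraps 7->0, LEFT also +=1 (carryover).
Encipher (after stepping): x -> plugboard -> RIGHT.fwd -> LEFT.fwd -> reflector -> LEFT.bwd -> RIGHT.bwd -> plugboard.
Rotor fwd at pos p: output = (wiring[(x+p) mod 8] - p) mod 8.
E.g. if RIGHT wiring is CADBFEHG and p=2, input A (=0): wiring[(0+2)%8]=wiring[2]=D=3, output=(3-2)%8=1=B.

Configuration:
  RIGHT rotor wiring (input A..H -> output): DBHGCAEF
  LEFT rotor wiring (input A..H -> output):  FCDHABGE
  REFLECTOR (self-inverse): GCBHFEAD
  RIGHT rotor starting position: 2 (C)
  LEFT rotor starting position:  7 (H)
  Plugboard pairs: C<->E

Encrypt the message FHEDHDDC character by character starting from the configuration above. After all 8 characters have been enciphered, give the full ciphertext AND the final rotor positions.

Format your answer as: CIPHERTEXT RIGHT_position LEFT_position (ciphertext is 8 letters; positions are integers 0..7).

Char 1 ('F'): step: R->3, L=7; F->plug->F->R->A->L->F->refl->E->L'->D->R'->A->plug->A
Char 2 ('H'): step: R->4, L=7; H->plug->H->R->C->L->D->refl->H->L'->H->R'->E->plug->C
Char 3 ('E'): step: R->5, L=7; E->plug->C->R->A->L->F->refl->E->L'->D->R'->A->plug->A
Char 4 ('D'): step: R->6, L=7; D->plug->D->R->D->L->E->refl->F->L'->A->R'->F->plug->F
Char 5 ('H'): step: R->7, L=7; H->plug->H->R->F->L->B->refl->C->L'->G->R'->A->plug->A
Char 6 ('D'): step: R->0, L->0 (L advanced); D->plug->D->R->G->L->G->refl->A->L'->E->R'->G->plug->G
Char 7 ('D'): step: R->1, L=0; D->plug->D->R->B->L->C->refl->B->L'->F->R'->C->plug->E
Char 8 ('C'): step: R->2, L=0; C->plug->E->R->C->L->D->refl->H->L'->D->R'->F->plug->F
Final: ciphertext=ACAFAGEF, RIGHT=2, LEFT=0

Answer: ACAFAGEF 2 0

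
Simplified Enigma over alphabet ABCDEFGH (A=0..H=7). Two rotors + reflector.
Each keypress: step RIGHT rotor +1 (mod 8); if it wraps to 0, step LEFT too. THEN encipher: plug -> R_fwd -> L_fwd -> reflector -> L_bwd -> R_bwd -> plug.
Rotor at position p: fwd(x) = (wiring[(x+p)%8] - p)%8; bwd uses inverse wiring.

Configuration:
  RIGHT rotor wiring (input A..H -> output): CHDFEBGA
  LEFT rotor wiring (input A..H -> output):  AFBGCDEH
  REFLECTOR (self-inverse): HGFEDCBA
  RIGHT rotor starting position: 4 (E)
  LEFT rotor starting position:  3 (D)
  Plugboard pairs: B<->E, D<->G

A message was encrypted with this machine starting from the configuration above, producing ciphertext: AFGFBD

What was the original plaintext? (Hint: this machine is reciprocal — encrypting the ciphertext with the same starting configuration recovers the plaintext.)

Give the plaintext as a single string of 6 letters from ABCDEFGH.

Answer: DHCAFH

Derivation:
Char 1 ('A'): step: R->5, L=3; A->plug->A->R->E->L->E->refl->D->L'->A->R'->G->plug->D
Char 2 ('F'): step: R->6, L=3; F->plug->F->R->H->L->G->refl->B->L'->D->R'->H->plug->H
Char 3 ('G'): step: R->7, L=3; G->plug->D->R->E->L->E->refl->D->L'->A->R'->C->plug->C
Char 4 ('F'): step: R->0, L->4 (L advanced); F->plug->F->R->B->L->H->refl->A->L'->C->R'->A->plug->A
Char 5 ('B'): step: R->1, L=4; B->plug->E->R->A->L->G->refl->B->L'->F->R'->F->plug->F
Char 6 ('D'): step: R->2, L=4; D->plug->G->R->A->L->G->refl->B->L'->F->R'->H->plug->H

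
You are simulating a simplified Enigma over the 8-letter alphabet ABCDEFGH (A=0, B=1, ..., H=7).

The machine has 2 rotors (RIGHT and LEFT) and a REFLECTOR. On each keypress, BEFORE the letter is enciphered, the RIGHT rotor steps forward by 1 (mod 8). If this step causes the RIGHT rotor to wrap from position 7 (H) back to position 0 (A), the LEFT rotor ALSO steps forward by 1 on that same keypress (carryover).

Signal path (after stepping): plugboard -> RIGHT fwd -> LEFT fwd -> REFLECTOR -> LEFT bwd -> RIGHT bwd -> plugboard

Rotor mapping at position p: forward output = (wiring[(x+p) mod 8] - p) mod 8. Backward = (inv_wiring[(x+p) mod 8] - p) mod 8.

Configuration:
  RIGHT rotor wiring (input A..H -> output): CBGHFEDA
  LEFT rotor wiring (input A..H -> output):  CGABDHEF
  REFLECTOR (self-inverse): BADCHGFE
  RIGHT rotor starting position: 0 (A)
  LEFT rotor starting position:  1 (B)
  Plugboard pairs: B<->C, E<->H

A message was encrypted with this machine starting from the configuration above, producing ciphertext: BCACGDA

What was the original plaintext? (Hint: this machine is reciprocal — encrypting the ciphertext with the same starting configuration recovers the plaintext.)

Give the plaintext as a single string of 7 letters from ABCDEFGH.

Char 1 ('B'): step: R->1, L=1; B->plug->C->R->G->L->E->refl->H->L'->B->R'->H->plug->E
Char 2 ('C'): step: R->2, L=1; C->plug->B->R->F->L->D->refl->C->L'->D->R'->C->plug->B
Char 3 ('A'): step: R->3, L=1; A->plug->A->R->E->L->G->refl->F->L'->A->R'->D->plug->D
Char 4 ('C'): step: R->4, L=1; C->plug->B->R->A->L->F->refl->G->L'->E->R'->D->plug->D
Char 5 ('G'): step: R->5, L=1; G->plug->G->R->C->L->A->refl->B->L'->H->R'->A->plug->A
Char 6 ('D'): step: R->6, L=1; D->plug->D->R->D->L->C->refl->D->L'->F->R'->A->plug->A
Char 7 ('A'): step: R->7, L=1; A->plug->A->R->B->L->H->refl->E->L'->G->R'->F->plug->F

Answer: EBDDAAF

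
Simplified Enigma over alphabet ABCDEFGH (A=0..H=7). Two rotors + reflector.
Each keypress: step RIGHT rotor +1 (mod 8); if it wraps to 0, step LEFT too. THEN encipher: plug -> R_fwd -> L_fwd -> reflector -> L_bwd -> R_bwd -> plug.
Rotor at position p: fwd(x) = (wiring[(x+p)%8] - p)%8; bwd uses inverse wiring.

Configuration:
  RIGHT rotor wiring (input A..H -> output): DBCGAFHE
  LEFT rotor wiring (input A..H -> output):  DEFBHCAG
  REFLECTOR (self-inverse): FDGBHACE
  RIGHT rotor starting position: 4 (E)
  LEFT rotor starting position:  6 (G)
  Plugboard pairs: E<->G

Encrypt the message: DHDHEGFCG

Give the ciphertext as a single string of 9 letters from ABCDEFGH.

Char 1 ('D'): step: R->5, L=6; D->plug->D->R->G->L->B->refl->D->L'->F->R'->F->plug->F
Char 2 ('H'): step: R->6, L=6; H->plug->H->R->H->L->E->refl->H->L'->E->R'->E->plug->G
Char 3 ('D'): step: R->7, L=6; D->plug->D->R->D->L->G->refl->C->L'->A->R'->H->plug->H
Char 4 ('H'): step: R->0, L->7 (L advanced); H->plug->H->R->E->L->C->refl->G->L'->D->R'->A->plug->A
Char 5 ('E'): step: R->1, L=7; E->plug->G->R->D->L->G->refl->C->L'->E->R'->E->plug->G
Char 6 ('G'): step: R->2, L=7; G->plug->E->R->F->L->A->refl->F->L'->C->R'->F->plug->F
Char 7 ('F'): step: R->3, L=7; F->plug->F->R->A->L->H->refl->E->L'->B->R'->E->plug->G
Char 8 ('C'): step: R->4, L=7; C->plug->C->R->D->L->G->refl->C->L'->E->R'->A->plug->A
Char 9 ('G'): step: R->5, L=7; G->plug->E->R->E->L->C->refl->G->L'->D->R'->H->plug->H

Answer: FGHAGFGAH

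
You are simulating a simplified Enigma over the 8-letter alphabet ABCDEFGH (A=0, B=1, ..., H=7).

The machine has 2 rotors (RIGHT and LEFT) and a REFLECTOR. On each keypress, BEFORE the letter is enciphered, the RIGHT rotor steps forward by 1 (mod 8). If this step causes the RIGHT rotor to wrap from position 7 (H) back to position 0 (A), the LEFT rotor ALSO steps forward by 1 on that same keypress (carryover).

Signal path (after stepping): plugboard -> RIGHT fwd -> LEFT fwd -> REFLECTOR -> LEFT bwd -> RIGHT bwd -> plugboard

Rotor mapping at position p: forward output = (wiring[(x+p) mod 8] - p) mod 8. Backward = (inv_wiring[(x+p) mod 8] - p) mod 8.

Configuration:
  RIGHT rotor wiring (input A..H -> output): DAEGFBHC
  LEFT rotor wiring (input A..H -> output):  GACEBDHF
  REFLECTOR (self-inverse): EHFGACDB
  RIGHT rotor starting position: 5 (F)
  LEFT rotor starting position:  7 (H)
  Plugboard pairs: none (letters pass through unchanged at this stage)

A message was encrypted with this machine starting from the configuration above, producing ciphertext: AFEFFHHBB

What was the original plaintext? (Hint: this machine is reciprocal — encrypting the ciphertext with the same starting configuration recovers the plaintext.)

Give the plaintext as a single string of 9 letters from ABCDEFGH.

Answer: DEBDEAEFE

Derivation:
Char 1 ('A'): step: R->6, L=7; A->plug->A->R->B->L->H->refl->B->L'->C->R'->D->plug->D
Char 2 ('F'): step: R->7, L=7; F->plug->F->R->G->L->E->refl->A->L'->H->R'->E->plug->E
Char 3 ('E'): step: R->0, L->0 (L advanced); E->plug->E->R->F->L->D->refl->G->L'->A->R'->B->plug->B
Char 4 ('F'): step: R->1, L=0; F->plug->F->R->G->L->H->refl->B->L'->E->R'->D->plug->D
Char 5 ('F'): step: R->2, L=0; F->plug->F->R->A->L->G->refl->D->L'->F->R'->E->plug->E
Char 6 ('H'): step: R->3, L=0; H->plug->H->R->B->L->A->refl->E->L'->D->R'->A->plug->A
Char 7 ('H'): step: R->4, L=0; H->plug->H->R->C->L->C->refl->F->L'->H->R'->E->plug->E
Char 8 ('B'): step: R->5, L=0; B->plug->B->R->C->L->C->refl->F->L'->H->R'->F->plug->F
Char 9 ('B'): step: R->6, L=0; B->plug->B->R->E->L->B->refl->H->L'->G->R'->E->plug->E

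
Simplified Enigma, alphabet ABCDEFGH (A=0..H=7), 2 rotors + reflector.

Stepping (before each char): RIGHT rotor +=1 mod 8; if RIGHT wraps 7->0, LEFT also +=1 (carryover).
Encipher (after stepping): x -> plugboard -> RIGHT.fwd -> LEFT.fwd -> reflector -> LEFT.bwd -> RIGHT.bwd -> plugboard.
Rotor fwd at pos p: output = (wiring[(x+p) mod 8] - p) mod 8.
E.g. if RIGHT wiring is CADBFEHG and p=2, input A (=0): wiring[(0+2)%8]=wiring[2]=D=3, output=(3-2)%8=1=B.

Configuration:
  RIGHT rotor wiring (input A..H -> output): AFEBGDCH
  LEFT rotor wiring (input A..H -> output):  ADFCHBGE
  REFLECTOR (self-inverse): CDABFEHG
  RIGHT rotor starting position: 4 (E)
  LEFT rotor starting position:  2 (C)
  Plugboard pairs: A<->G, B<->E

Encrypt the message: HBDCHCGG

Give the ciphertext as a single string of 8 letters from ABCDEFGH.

Answer: EFEFAHDA

Derivation:
Char 1 ('H'): step: R->5, L=2; H->plug->H->R->B->L->A->refl->C->L'->F->R'->B->plug->E
Char 2 ('B'): step: R->6, L=2; B->plug->E->R->G->L->G->refl->H->L'->D->R'->F->plug->F
Char 3 ('D'): step: R->7, L=2; D->plug->D->R->F->L->C->refl->A->L'->B->R'->B->plug->E
Char 4 ('C'): step: R->0, L->3 (L advanced); C->plug->C->R->E->L->B->refl->D->L'->D->R'->F->plug->F
Char 5 ('H'): step: R->1, L=3; H->plug->H->R->H->L->C->refl->A->L'->G->R'->G->plug->A
Char 6 ('C'): step: R->2, L=3; C->plug->C->R->E->L->B->refl->D->L'->D->R'->H->plug->H
Char 7 ('G'): step: R->3, L=3; G->plug->A->R->G->L->A->refl->C->L'->H->R'->D->plug->D
Char 8 ('G'): step: R->4, L=3; G->plug->A->R->C->L->G->refl->H->L'->A->R'->G->plug->A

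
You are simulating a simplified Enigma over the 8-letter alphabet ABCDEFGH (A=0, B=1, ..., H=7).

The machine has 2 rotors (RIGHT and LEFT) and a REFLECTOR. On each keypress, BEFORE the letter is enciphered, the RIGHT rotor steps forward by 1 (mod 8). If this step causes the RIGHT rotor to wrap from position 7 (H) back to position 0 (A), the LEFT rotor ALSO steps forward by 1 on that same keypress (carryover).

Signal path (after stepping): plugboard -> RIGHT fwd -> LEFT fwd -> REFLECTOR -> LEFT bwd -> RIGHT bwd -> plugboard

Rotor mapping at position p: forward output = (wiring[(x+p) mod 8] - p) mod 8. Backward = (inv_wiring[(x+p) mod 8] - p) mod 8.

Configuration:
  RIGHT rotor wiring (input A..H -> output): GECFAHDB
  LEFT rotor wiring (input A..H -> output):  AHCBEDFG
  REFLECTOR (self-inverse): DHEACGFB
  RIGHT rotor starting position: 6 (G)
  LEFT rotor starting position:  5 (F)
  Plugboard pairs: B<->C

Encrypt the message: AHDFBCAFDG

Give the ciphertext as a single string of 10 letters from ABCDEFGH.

Answer: CDEBAFBDGB

Derivation:
Char 1 ('A'): step: R->7, L=5; A->plug->A->R->C->L->B->refl->H->L'->H->R'->B->plug->C
Char 2 ('H'): step: R->0, L->6 (L advanced); H->plug->H->R->B->L->A->refl->D->L'->F->R'->D->plug->D
Char 3 ('D'): step: R->1, L=6; D->plug->D->R->H->L->F->refl->G->L'->G->R'->E->plug->E
Char 4 ('F'): step: R->2, L=6; F->plug->F->R->H->L->F->refl->G->L'->G->R'->C->plug->B
Char 5 ('B'): step: R->3, L=6; B->plug->C->R->E->L->E->refl->C->L'->C->R'->A->plug->A
Char 6 ('C'): step: R->4, L=6; C->plug->B->R->D->L->B->refl->H->L'->A->R'->F->plug->F
Char 7 ('A'): step: R->5, L=6; A->plug->A->R->C->L->C->refl->E->L'->E->R'->C->plug->B
Char 8 ('F'): step: R->6, L=6; F->plug->F->R->H->L->F->refl->G->L'->G->R'->D->plug->D
Char 9 ('D'): step: R->7, L=6; D->plug->D->R->D->L->B->refl->H->L'->A->R'->G->plug->G
Char 10 ('G'): step: R->0, L->7 (L advanced); G->plug->G->R->D->L->D->refl->A->L'->C->R'->C->plug->B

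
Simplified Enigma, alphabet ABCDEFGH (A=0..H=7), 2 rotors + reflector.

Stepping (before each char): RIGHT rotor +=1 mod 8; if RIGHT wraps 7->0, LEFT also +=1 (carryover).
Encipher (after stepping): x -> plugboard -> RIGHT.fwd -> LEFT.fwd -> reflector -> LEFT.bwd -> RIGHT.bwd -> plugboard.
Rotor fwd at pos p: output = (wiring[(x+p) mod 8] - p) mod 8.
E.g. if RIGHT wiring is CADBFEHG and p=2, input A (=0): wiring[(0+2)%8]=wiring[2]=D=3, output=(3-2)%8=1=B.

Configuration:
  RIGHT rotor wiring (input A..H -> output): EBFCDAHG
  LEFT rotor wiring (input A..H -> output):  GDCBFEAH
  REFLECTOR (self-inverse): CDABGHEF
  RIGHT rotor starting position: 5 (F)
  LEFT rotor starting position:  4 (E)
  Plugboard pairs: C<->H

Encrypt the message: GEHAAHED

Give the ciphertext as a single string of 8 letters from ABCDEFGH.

Char 1 ('G'): step: R->6, L=4; G->plug->G->R->F->L->H->refl->F->L'->H->R'->E->plug->E
Char 2 ('E'): step: R->7, L=4; E->plug->E->R->D->L->D->refl->B->L'->A->R'->H->plug->C
Char 3 ('H'): step: R->0, L->5 (L advanced); H->plug->C->R->F->L->F->refl->H->L'->A->R'->F->plug->F
Char 4 ('A'): step: R->1, L=5; A->plug->A->R->A->L->H->refl->F->L'->F->R'->G->plug->G
Char 5 ('A'): step: R->2, L=5; A->plug->A->R->D->L->B->refl->D->L'->B->R'->C->plug->H
Char 6 ('H'): step: R->3, L=5; H->plug->C->R->F->L->F->refl->H->L'->A->R'->B->plug->B
Char 7 ('E'): step: R->4, L=5; E->plug->E->R->A->L->H->refl->F->L'->F->R'->F->plug->F
Char 8 ('D'): step: R->5, L=5; D->plug->D->R->H->L->A->refl->C->L'->C->R'->B->plug->B

Answer: ECFGHBFB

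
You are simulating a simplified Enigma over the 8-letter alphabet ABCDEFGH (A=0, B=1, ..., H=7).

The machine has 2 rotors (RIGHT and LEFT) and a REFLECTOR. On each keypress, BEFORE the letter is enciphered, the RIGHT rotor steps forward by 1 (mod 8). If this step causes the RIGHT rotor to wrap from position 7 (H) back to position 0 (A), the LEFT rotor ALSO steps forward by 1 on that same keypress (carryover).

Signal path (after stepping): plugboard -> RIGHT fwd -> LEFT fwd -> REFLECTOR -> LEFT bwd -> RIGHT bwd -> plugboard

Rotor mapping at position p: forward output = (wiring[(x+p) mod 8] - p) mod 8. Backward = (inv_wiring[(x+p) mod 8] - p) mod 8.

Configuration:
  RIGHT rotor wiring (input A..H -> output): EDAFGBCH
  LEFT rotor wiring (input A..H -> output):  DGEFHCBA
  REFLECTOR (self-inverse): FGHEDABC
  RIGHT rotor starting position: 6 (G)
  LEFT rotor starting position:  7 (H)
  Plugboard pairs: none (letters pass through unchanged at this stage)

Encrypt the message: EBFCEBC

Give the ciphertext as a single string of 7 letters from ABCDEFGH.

Char 1 ('E'): step: R->7, L=7; E->plug->E->R->G->L->D->refl->E->L'->B->R'->D->plug->D
Char 2 ('B'): step: R->0, L->0 (L advanced); B->plug->B->R->D->L->F->refl->A->L'->H->R'->H->plug->H
Char 3 ('F'): step: R->1, L=0; F->plug->F->R->B->L->G->refl->B->L'->G->R'->G->plug->G
Char 4 ('C'): step: R->2, L=0; C->plug->C->R->E->L->H->refl->C->L'->F->R'->F->plug->F
Char 5 ('E'): step: R->3, L=0; E->plug->E->R->E->L->H->refl->C->L'->F->R'->H->plug->H
Char 6 ('B'): step: R->4, L=0; B->plug->B->R->F->L->C->refl->H->L'->E->R'->G->plug->G
Char 7 ('C'): step: R->5, L=0; C->plug->C->R->C->L->E->refl->D->L'->A->R'->G->plug->G

Answer: DHGFHGG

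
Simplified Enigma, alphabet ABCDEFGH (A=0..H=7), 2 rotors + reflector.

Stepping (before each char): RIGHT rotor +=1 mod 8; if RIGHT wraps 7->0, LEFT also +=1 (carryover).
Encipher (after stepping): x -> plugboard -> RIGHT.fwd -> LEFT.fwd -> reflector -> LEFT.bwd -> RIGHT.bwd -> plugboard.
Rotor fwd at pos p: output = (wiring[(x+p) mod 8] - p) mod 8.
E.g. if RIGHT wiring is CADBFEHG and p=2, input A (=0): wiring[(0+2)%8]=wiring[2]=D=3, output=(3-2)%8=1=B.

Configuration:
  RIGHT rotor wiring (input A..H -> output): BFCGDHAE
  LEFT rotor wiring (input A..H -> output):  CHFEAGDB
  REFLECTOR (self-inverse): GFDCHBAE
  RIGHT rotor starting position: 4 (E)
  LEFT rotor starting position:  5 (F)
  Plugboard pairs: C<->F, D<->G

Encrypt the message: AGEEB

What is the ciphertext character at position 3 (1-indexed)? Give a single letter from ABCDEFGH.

Char 1 ('A'): step: R->5, L=5; A->plug->A->R->C->L->E->refl->H->L'->G->R'->H->plug->H
Char 2 ('G'): step: R->6, L=5; G->plug->D->R->H->L->D->refl->C->L'->E->R'->E->plug->E
Char 3 ('E'): step: R->7, L=5; E->plug->E->R->H->L->D->refl->C->L'->E->R'->F->plug->C

C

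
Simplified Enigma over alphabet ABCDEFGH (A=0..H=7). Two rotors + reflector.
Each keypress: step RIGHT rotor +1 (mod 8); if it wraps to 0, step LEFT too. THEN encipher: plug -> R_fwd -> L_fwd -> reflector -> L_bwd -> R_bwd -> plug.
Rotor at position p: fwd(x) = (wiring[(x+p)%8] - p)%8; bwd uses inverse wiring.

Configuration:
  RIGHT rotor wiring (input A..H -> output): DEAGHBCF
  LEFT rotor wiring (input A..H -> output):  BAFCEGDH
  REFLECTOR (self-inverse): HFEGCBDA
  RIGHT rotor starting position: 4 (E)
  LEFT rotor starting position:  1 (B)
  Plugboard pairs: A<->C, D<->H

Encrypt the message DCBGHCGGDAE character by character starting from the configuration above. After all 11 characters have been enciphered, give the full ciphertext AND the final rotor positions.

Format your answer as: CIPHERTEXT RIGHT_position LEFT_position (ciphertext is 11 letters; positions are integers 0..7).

Answer: CEGCFGABFCF 7 2

Derivation:
Char 1 ('D'): step: R->5, L=1; D->plug->H->R->C->L->B->refl->F->L'->E->R'->A->plug->C
Char 2 ('C'): step: R->6, L=1; C->plug->A->R->E->L->F->refl->B->L'->C->R'->E->plug->E
Char 3 ('B'): step: R->7, L=1; B->plug->B->R->E->L->F->refl->B->L'->C->R'->G->plug->G
Char 4 ('G'): step: R->0, L->2 (L advanced); G->plug->G->R->C->L->C->refl->E->L'->D->R'->A->plug->C
Char 5 ('H'): step: R->1, L=2; H->plug->D->R->G->L->H->refl->A->L'->B->R'->F->plug->F
Char 6 ('C'): step: R->2, L=2; C->plug->A->R->G->L->H->refl->A->L'->B->R'->G->plug->G
Char 7 ('G'): step: R->3, L=2; G->plug->G->R->B->L->A->refl->H->L'->G->R'->C->plug->A
Char 8 ('G'): step: R->4, L=2; G->plug->G->R->E->L->B->refl->F->L'->F->R'->B->plug->B
Char 9 ('D'): step: R->5, L=2; D->plug->H->R->C->L->C->refl->E->L'->D->R'->F->plug->F
Char 10 ('A'): step: R->6, L=2; A->plug->C->R->F->L->F->refl->B->L'->E->R'->A->plug->C
Char 11 ('E'): step: R->7, L=2; E->plug->E->R->H->L->G->refl->D->L'->A->R'->F->plug->F
Final: ciphertext=CEGCFGABFCF, RIGHT=7, LEFT=2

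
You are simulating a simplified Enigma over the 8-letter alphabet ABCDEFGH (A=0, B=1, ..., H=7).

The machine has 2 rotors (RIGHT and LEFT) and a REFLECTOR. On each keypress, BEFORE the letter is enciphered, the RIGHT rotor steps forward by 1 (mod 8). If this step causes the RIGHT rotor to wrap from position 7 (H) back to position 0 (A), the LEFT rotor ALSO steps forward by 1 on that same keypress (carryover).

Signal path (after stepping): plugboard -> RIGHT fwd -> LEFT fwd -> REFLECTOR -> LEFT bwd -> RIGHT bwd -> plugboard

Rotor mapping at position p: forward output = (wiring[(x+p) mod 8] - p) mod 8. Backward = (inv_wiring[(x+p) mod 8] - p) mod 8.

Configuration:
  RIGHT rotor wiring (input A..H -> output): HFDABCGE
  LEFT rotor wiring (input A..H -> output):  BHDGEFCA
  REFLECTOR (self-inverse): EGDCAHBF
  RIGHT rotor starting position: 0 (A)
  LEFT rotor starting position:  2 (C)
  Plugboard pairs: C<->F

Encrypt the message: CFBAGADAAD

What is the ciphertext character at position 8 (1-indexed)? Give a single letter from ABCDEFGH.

Char 1 ('C'): step: R->1, L=2; C->plug->F->R->F->L->G->refl->B->L'->A->R'->D->plug->D
Char 2 ('F'): step: R->2, L=2; F->plug->C->R->H->L->F->refl->H->L'->G->R'->B->plug->B
Char 3 ('B'): step: R->3, L=2; B->plug->B->R->G->L->H->refl->F->L'->H->R'->C->plug->F
Char 4 ('A'): step: R->4, L=2; A->plug->A->R->F->L->G->refl->B->L'->A->R'->D->plug->D
Char 5 ('G'): step: R->5, L=2; G->plug->G->R->D->L->D->refl->C->L'->C->R'->D->plug->D
Char 6 ('A'): step: R->6, L=2; A->plug->A->R->A->L->B->refl->G->L'->F->R'->E->plug->E
Char 7 ('D'): step: R->7, L=2; D->plug->D->R->E->L->A->refl->E->L'->B->R'->E->plug->E
Char 8 ('A'): step: R->0, L->3 (L advanced); A->plug->A->R->H->L->A->refl->E->L'->G->R'->G->plug->G

G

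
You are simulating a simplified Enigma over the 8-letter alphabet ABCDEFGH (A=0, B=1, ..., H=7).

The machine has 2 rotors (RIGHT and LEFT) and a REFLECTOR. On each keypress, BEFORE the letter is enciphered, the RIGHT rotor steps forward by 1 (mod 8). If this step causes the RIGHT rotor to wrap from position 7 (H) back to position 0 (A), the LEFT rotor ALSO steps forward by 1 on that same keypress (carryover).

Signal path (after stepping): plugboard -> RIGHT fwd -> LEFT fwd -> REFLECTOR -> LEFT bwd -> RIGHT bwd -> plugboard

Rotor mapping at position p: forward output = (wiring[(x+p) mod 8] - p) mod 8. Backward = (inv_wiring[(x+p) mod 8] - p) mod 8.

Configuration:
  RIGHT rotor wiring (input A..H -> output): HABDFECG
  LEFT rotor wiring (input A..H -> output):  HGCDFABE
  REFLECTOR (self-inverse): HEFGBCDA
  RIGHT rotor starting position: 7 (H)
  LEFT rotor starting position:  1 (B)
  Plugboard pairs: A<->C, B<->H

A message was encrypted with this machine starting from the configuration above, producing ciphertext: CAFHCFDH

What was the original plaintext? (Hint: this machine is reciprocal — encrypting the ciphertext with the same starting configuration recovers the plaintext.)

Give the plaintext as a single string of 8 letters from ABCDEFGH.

Char 1 ('C'): step: R->0, L->2 (L advanced); C->plug->A->R->H->L->E->refl->B->L'->B->R'->C->plug->A
Char 2 ('A'): step: R->1, L=2; A->plug->C->R->C->L->D->refl->G->L'->D->R'->E->plug->E
Char 3 ('F'): step: R->2, L=2; F->plug->F->R->E->L->H->refl->A->L'->A->R'->E->plug->E
Char 4 ('H'): step: R->3, L=2; H->plug->B->R->C->L->D->refl->G->L'->D->R'->E->plug->E
Char 5 ('C'): step: R->4, L=2; C->plug->A->R->B->L->B->refl->E->L'->H->R'->H->plug->B
Char 6 ('F'): step: R->5, L=2; F->plug->F->R->E->L->H->refl->A->L'->A->R'->H->plug->B
Char 7 ('D'): step: R->6, L=2; D->plug->D->R->C->L->D->refl->G->L'->D->R'->E->plug->E
Char 8 ('H'): step: R->7, L=2; H->plug->B->R->A->L->A->refl->H->L'->E->R'->E->plug->E

Answer: AEEEBBEE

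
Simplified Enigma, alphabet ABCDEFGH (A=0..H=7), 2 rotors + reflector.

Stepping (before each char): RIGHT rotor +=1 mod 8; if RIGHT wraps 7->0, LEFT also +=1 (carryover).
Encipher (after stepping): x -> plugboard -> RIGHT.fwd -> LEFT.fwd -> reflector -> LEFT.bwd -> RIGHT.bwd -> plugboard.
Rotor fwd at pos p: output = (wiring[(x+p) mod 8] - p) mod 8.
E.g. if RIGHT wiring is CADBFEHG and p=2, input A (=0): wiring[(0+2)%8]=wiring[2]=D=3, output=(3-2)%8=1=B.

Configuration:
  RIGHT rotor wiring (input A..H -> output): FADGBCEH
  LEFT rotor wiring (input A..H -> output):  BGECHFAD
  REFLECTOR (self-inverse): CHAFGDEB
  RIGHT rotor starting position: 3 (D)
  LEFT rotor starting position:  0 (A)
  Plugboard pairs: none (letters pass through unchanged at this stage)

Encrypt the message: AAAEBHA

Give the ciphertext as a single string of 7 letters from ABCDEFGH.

Char 1 ('A'): step: R->4, L=0; A->plug->A->R->F->L->F->refl->D->L'->H->R'->G->plug->G
Char 2 ('A'): step: R->5, L=0; A->plug->A->R->F->L->F->refl->D->L'->H->R'->B->plug->B
Char 3 ('A'): step: R->6, L=0; A->plug->A->R->G->L->A->refl->C->L'->D->R'->G->plug->G
Char 4 ('E'): step: R->7, L=0; E->plug->E->R->H->L->D->refl->F->L'->F->R'->H->plug->H
Char 5 ('B'): step: R->0, L->1 (L advanced); B->plug->B->R->A->L->F->refl->D->L'->B->R'->E->plug->E
Char 6 ('H'): step: R->1, L=1; H->plug->H->R->E->L->E->refl->G->L'->D->R'->F->plug->F
Char 7 ('A'): step: R->2, L=1; A->plug->A->R->B->L->D->refl->F->L'->A->R'->D->plug->D

Answer: GBGHEFD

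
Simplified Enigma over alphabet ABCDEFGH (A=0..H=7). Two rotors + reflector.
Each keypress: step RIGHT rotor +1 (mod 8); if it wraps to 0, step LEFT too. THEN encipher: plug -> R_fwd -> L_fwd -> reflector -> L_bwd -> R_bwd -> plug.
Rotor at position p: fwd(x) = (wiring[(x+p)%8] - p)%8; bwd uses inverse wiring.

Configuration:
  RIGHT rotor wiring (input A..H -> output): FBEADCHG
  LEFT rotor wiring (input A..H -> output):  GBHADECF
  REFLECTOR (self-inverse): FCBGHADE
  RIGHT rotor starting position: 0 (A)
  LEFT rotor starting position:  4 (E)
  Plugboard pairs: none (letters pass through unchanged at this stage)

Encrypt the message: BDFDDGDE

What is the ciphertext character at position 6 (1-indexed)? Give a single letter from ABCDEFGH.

Char 1 ('B'): step: R->1, L=4; B->plug->B->R->D->L->B->refl->C->L'->E->R'->H->plug->H
Char 2 ('D'): step: R->2, L=4; D->plug->D->R->A->L->H->refl->E->L'->H->R'->H->plug->H
Char 3 ('F'): step: R->3, L=4; F->plug->F->R->C->L->G->refl->D->L'->G->R'->G->plug->G
Char 4 ('D'): step: R->4, L=4; D->plug->D->R->C->L->G->refl->D->L'->G->R'->B->plug->B
Char 5 ('D'): step: R->5, L=4; D->plug->D->R->A->L->H->refl->E->L'->H->R'->F->plug->F
Char 6 ('G'): step: R->6, L=4; G->plug->G->R->F->L->F->refl->A->L'->B->R'->A->plug->A

A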